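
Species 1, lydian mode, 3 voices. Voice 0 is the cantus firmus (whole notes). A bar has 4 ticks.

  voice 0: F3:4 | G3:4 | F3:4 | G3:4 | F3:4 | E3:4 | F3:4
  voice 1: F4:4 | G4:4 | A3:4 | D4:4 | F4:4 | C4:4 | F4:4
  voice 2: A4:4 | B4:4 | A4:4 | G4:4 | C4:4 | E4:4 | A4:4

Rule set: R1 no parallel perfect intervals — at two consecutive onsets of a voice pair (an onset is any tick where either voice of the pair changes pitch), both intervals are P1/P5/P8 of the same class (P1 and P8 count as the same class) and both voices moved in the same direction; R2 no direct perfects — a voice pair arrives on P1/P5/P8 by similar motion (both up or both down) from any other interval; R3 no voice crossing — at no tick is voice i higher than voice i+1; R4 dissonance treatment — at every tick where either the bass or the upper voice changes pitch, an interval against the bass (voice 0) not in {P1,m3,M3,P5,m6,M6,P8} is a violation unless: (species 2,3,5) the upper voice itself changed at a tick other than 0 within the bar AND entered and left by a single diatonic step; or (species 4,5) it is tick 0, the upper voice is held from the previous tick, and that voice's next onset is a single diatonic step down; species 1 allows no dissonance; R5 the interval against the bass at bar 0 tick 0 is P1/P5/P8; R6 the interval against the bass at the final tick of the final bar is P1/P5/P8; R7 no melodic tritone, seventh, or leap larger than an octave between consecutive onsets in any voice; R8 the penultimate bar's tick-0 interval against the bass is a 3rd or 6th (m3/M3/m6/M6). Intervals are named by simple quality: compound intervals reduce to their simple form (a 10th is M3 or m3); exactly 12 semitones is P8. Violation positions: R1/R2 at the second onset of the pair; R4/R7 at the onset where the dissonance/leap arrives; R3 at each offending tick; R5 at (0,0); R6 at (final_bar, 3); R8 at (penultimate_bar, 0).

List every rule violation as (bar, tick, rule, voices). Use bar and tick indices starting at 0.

(0, 0, R5, (0, 2))
(1, 0, R1, (0, 1))
(2, 0, R2, (1, 2))
(2, 0, R7, (1,))
(3, 0, R2, (0, 1))
(4, 0, R2, (0, 2))
(4, 0, R3, (1, 2))
(4, 1, R3, (1, 2))
(4, 2, R3, (1, 2))
(4, 3, R3, (1, 2))
(5, 0, R8, (0, 2))
(6, 0, R2, (0, 1))
(6, 3, R6, (0, 2))

bar 0: v0=F3 v1=F4 v2=A4 downbeat M3
bar 1: v0=G3 v1=G4 v2=B4 downbeat M3
bar 2: v0=F3 v1=A3 v2=A4 downbeat M3
bar 3: v0=G3 v1=D4 v2=G4 downbeat P8
bar 4: v0=F3 v1=F4 v2=C4 downbeat P5
bar 5: v0=E3 v1=C4 v2=E4 downbeat P8
bar 6: v0=F3 v1=F4 v2=A4 downbeat M3
  -> R5 @ bar 0 tick 0 v(0, 2): opens on M3
  -> R1 @ bar 1 tick 0 v(0, 1): F3/F4 P8 -> G3/G4 P8 similar
  -> R2 @ bar 2 tick 0 v(1, 2): G4/B4 M3 -> A3/A4 P8 similar
  -> R7 @ bar 2 tick 0 v(1,): G4->A3 leap 10st
  -> R2 @ bar 3 tick 0 v(0, 1): F3/A3 M3 -> G3/D4 P5 similar
  -> R2 @ bar 4 tick 0 v(0, 2): G3/G4 P8 -> F3/C4 P5 similar
  -> R3 @ bar 4 tick 0 v(1, 2): F4 above C4
  -> R3 @ bar 4 tick 1 v(1, 2): F4 above C4
  -> R3 @ bar 4 tick 2 v(1, 2): F4 above C4
  -> R3 @ bar 4 tick 3 v(1, 2): F4 above C4
  -> R8 @ bar 5 tick 0 v(0, 2): penult P8 not 3rd/6th
  -> R2 @ bar 6 tick 0 v(0, 1): E3/C4 m6 -> F3/F4 P8 similar
  -> R6 @ bar 6 tick 3 v(0, 2): closes on M3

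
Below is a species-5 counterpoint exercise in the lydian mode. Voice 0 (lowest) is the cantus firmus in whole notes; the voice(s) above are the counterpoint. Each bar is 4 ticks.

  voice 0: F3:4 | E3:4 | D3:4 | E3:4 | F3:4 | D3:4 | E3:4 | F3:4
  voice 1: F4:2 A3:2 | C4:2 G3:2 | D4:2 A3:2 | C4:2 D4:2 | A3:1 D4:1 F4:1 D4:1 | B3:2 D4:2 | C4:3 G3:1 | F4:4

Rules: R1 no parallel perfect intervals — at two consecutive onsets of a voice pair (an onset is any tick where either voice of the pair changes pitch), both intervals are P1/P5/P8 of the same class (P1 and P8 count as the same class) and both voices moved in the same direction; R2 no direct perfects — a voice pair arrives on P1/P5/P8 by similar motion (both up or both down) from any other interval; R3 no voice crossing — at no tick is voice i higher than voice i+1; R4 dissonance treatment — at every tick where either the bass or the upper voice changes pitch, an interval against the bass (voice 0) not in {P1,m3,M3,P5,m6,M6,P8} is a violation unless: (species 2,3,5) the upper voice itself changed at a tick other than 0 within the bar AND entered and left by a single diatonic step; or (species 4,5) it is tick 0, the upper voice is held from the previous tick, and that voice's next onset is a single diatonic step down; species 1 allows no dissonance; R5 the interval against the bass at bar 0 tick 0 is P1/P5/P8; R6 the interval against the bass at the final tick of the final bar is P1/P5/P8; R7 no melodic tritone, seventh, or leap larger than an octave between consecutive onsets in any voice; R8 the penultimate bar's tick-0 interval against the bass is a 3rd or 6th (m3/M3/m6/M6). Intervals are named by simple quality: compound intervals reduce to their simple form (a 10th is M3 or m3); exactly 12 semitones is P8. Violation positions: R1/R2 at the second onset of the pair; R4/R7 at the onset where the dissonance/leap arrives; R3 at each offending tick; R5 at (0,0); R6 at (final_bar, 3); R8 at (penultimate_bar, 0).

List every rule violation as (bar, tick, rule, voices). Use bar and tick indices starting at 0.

bar 0: v0=F3 v1=F4 downbeat P8
bar 1: v0=E3 v1=C4 downbeat m6
bar 2: v0=D3 v1=D4 downbeat P8
bar 3: v0=E3 v1=C4 downbeat m6
bar 4: v0=F3 v1=A3 downbeat M3
bar 5: v0=D3 v1=B3 downbeat M6
bar 6: v0=E3 v1=C4 downbeat m6
bar 7: v0=F3 v1=F4 downbeat P8
  -> R4 @ bar 3 tick 2 v(0, 1): E3/D4 m7 untreated
  -> R2 @ bar 7 tick 0 v(0, 1): E3/G3 m3 -> F3/F4 P8 similar
  -> R7 @ bar 7 tick 0 v(1,): G3->F4 leap 10st

(3, 2, R4, (0, 1))
(7, 0, R2, (0, 1))
(7, 0, R7, (1,))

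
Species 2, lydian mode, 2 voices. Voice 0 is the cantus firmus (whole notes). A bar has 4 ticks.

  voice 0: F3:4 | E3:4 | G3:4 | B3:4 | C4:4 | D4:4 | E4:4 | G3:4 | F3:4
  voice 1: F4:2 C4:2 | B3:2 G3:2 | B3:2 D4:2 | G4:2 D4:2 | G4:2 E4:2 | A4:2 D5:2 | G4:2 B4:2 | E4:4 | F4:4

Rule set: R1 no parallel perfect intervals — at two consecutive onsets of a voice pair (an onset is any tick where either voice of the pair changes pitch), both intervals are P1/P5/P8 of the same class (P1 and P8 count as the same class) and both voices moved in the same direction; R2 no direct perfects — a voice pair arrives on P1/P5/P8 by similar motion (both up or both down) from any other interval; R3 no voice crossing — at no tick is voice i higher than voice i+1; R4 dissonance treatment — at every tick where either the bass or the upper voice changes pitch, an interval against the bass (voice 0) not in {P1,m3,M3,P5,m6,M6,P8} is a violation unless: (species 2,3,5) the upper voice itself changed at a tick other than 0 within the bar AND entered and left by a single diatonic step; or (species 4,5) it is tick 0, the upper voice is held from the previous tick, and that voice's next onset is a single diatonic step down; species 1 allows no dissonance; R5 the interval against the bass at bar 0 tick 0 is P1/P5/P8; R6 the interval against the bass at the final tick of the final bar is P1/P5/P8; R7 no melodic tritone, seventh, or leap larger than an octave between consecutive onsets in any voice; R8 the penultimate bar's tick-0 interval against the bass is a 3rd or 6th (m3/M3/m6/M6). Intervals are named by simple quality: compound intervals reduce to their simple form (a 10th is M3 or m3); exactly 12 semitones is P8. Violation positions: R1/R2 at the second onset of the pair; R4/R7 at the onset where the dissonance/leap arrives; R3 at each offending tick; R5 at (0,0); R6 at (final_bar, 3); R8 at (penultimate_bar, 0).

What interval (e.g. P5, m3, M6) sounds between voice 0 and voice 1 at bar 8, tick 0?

P8

voice 0=F3 voice 1=F4 -> P8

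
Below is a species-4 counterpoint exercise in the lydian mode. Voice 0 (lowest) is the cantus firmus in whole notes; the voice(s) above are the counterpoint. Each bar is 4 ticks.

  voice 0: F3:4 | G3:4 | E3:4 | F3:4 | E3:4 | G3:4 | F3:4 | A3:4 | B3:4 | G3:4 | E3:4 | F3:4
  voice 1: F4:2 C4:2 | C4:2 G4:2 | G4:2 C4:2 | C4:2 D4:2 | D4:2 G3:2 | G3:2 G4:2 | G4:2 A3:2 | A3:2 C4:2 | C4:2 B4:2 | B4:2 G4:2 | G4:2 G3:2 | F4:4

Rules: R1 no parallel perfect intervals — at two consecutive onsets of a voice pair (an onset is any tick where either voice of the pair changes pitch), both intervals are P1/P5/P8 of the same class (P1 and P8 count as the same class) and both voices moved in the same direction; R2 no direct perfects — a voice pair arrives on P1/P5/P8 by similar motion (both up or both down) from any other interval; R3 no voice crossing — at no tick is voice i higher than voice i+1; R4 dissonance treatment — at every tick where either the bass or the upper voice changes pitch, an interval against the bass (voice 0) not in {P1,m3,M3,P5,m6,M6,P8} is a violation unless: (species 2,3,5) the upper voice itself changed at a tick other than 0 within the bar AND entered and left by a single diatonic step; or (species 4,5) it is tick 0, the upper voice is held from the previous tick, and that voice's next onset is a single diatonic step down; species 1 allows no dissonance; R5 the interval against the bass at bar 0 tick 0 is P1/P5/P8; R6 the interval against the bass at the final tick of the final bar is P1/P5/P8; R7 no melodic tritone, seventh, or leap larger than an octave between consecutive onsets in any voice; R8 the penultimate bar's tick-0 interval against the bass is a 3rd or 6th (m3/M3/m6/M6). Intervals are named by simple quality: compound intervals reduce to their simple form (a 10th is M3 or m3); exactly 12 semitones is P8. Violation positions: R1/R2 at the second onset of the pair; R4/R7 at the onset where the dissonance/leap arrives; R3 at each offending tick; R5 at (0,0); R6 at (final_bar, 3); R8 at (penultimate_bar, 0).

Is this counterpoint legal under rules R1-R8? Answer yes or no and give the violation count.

bar 0: v0=F3 v1=F4 (P8)
bar 1: v0=G3 v1=C4 (P4)
bar 2: v0=E3 v1=G4 (m3)
bar 3: v0=F3 v1=C4 (P5)
bar 4: v0=E3 v1=D4 (m7)
bar 5: v0=G3 v1=G3 (P1)
bar 6: v0=F3 v1=G4 (M2)
bar 7: v0=A3 v1=A3 (P1)
bar 8: v0=B3 v1=C4 (m2)
bar 9: v0=G3 v1=B4 (M3)
bar 10: v0=E3 v1=G4 (m3)
bar 11: v0=F3 v1=F4 (P8)
  R4 @ bar1.0: G3/C4 P4 untreated
  R4 @ bar4.0: E3/D4 m7 untreated
  R4 @ bar6.0: F3/G4 M2 untreated
  R7 @ bar6.2: G4->A3 leap 10st
  R4 @ bar8.0: B3/C4 m2 untreated
  R7 @ bar8.2: C4->B4 leap 11st
  R2 @ bar11.0: E3/G3 m3 -> F3/F4 P8 similar
  R7 @ bar11.0: G3->F4 leap 10st

No (8 violations)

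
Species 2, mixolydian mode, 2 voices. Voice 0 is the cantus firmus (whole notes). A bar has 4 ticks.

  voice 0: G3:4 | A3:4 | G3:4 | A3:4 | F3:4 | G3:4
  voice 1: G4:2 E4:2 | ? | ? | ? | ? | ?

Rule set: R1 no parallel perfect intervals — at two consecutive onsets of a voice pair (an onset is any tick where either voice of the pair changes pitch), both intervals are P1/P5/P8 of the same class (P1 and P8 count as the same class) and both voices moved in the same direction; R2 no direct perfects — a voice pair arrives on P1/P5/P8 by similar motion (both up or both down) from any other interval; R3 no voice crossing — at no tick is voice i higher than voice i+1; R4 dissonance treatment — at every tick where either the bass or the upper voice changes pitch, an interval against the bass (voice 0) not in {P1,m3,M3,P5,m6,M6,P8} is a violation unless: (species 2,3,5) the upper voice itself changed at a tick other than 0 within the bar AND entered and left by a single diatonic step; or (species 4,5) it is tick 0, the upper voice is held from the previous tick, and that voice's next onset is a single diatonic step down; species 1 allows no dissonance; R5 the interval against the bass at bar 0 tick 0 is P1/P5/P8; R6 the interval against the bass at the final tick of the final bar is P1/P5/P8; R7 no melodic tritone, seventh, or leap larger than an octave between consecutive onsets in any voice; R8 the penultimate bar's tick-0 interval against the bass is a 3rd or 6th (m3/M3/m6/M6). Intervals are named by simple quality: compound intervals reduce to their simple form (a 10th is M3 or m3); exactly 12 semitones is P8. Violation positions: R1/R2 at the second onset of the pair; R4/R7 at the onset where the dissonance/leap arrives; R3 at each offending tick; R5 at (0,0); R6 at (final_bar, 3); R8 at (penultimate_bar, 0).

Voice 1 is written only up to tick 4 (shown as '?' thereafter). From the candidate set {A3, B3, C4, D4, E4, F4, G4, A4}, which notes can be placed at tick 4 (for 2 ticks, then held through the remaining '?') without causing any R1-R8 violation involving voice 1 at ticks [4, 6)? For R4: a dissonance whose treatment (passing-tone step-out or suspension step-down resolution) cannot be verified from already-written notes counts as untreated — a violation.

{A3, C4, E4, F4}

A3: legal
B3: violates R4
C4: legal
D4: violates R4
E4: legal
F4: legal
G4: violates R4
A4: violates R2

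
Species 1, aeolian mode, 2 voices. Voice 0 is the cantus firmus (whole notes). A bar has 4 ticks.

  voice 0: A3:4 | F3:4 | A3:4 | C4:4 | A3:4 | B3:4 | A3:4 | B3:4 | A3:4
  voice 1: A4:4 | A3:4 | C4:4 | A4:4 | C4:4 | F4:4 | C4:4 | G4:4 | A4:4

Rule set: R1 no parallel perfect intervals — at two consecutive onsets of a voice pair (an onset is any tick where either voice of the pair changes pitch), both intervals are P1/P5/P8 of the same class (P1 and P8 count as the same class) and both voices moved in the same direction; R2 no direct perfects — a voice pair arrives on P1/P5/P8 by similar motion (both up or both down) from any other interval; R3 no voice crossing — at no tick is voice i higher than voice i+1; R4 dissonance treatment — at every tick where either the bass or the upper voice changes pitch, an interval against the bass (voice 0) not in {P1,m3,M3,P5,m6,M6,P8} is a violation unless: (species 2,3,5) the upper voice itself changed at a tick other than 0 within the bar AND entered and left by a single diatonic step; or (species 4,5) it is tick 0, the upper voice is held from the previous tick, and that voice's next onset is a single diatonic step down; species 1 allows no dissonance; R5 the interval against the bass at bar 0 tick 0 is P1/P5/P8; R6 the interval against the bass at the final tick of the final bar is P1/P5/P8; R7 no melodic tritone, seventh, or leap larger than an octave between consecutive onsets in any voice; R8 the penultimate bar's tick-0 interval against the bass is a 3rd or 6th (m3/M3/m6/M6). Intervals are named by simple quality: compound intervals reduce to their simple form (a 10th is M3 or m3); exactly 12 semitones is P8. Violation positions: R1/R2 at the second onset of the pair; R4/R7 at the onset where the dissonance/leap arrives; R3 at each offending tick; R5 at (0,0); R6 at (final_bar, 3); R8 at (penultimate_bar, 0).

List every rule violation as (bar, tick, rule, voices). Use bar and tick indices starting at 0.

(5, 0, R4, (0, 1))

bar 0: v0=A3 v1=A4 downbeat P8
bar 1: v0=F3 v1=A3 downbeat M3
bar 2: v0=A3 v1=C4 downbeat m3
bar 3: v0=C4 v1=A4 downbeat M6
bar 4: v0=A3 v1=C4 downbeat m3
bar 5: v0=B3 v1=F4 downbeat TT
bar 6: v0=A3 v1=C4 downbeat m3
bar 7: v0=B3 v1=G4 downbeat m6
bar 8: v0=A3 v1=A4 downbeat P8
  -> R4 @ bar 5 tick 0 v(0, 1): B3/F4 TT untreated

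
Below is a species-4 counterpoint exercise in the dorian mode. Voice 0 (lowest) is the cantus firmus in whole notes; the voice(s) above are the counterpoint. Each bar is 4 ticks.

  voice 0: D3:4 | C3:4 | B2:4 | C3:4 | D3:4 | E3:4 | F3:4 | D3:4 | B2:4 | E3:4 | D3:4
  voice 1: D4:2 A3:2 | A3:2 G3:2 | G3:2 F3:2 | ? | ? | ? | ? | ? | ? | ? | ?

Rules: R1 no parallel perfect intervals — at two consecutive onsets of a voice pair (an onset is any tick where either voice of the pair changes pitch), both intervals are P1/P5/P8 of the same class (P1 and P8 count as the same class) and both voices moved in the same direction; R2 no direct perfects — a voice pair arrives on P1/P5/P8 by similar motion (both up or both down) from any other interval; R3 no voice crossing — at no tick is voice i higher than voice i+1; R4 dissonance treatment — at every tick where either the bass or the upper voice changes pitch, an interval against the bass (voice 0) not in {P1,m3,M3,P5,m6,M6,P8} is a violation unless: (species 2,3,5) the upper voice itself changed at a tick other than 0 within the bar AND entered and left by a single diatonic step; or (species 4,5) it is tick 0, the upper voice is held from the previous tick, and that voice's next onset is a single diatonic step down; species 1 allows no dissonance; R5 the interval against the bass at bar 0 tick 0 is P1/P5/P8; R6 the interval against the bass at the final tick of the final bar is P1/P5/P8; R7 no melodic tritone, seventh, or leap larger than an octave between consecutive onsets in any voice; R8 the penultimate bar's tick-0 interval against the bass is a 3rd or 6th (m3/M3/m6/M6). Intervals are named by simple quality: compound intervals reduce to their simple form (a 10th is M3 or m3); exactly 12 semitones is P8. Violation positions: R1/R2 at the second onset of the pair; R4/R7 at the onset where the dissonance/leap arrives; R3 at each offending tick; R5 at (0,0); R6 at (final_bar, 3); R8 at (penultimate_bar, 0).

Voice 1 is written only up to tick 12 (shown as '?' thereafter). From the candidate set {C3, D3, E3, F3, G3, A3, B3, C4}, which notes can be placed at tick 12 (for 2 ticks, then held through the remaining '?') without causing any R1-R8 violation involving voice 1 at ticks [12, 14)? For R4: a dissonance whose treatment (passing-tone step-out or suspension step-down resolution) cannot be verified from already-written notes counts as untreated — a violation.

{A3, C3, E3}

C3: legal
D3: violates R4
E3: legal
F3: violates R4
G3: violates R2
A3: legal
B3: violates R4,R7
C4: violates R2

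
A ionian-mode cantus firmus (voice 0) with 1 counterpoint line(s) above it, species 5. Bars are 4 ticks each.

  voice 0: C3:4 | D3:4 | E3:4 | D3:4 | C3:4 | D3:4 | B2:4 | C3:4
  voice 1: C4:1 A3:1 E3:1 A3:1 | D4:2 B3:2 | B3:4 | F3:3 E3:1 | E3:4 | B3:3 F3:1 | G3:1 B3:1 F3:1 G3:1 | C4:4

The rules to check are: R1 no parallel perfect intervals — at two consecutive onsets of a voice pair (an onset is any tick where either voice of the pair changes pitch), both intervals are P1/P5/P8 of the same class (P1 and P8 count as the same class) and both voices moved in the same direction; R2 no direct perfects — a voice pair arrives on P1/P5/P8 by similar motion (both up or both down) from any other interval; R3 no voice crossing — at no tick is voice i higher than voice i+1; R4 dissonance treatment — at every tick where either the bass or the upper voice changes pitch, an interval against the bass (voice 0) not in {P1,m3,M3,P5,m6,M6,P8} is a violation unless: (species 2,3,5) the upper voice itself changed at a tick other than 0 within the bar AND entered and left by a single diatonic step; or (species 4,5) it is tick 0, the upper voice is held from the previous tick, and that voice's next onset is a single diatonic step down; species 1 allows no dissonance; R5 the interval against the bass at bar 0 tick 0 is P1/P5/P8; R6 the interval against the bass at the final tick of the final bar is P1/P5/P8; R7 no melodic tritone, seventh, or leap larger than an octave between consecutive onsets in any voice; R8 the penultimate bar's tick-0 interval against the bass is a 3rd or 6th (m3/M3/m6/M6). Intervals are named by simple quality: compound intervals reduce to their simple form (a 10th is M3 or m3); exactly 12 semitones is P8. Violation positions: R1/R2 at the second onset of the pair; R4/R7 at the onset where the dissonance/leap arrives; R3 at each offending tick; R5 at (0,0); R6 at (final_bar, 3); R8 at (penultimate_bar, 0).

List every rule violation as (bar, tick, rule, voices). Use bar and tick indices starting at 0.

(1, 0, R2, (0, 1))
(3, 0, R7, (1,))
(3, 3, R4, (0, 1))
(5, 3, R7, (1,))
(6, 2, R4, (0, 1))
(6, 2, R7, (1,))
(7, 0, R2, (0, 1))

bar 0: v0=C3 v1=C4 downbeat P8
bar 1: v0=D3 v1=D4 downbeat P8
bar 2: v0=E3 v1=B3 downbeat P5
bar 3: v0=D3 v1=F3 downbeat m3
bar 4: v0=C3 v1=E3 downbeat M3
bar 5: v0=D3 v1=B3 downbeat M6
bar 6: v0=B2 v1=G3 downbeat m6
bar 7: v0=C3 v1=C4 downbeat P8
  -> R2 @ bar 1 tick 0 v(0, 1): C3/A3 M6 -> D3/D4 P8 similar
  -> R7 @ bar 3 tick 0 v(1,): B3->F3 leap 6st
  -> R4 @ bar 3 tick 3 v(0, 1): D3/E3 M2 untreated
  -> R7 @ bar 5 tick 3 v(1,): B3->F3 leap 6st
  -> R4 @ bar 6 tick 2 v(0, 1): B2/F3 TT untreated
  -> R7 @ bar 6 tick 2 v(1,): B3->F3 leap 6st
  -> R2 @ bar 7 tick 0 v(0, 1): B2/G3 m6 -> C3/C4 P8 similar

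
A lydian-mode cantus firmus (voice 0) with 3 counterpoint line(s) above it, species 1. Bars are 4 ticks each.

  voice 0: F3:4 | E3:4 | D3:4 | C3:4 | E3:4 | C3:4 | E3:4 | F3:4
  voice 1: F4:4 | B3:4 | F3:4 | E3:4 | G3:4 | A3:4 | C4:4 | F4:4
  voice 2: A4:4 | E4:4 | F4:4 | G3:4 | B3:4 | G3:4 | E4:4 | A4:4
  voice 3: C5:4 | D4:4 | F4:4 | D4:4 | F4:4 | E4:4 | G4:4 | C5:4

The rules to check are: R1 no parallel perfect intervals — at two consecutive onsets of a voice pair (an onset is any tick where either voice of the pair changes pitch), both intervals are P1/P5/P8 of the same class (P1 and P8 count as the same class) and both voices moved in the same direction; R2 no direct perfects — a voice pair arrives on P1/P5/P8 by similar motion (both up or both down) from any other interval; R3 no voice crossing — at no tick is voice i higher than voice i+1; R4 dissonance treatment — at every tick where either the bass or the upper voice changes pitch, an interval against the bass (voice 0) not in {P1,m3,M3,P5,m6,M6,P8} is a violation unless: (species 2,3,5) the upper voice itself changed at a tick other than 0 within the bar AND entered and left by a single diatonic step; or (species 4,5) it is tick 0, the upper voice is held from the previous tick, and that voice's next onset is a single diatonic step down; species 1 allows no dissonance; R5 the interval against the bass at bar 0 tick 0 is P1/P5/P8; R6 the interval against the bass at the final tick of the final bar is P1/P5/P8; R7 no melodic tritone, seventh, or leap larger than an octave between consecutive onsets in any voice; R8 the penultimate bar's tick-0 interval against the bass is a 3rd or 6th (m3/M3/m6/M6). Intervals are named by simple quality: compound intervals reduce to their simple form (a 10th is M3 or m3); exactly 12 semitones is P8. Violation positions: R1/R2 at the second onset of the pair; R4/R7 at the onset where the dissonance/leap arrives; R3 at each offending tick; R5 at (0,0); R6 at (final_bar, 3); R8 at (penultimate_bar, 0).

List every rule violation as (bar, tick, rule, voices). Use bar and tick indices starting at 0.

bar 0: v0=F3 v1=F4 v2=A4 v3=C5 downbeat P5
bar 1: v0=E3 v1=B3 v2=E4 v3=D4 downbeat m7
bar 2: v0=D3 v1=F3 v2=F4 v3=F4 downbeat m3
bar 3: v0=C3 v1=E3 v2=G3 v3=D4 downbeat M2
bar 4: v0=E3 v1=G3 v2=B3 v3=F4 downbeat m2
bar 5: v0=C3 v1=A3 v2=G3 v3=E4 downbeat M3
bar 6: v0=E3 v1=C4 v2=E4 v3=G4 downbeat m3
bar 7: v0=F3 v1=F4 v2=A4 v3=C5 downbeat P5
  -> R5 @ bar 0 tick 0 v(0, 2): opens on M3
  -> R2 @ bar 1 tick 0 v(0, 1): F3/F4 P8 -> E3/B3 P5 similar
  -> R2 @ bar 1 tick 0 v(0, 2): F3/A4 M3 -> E3/E4 P8 similar
  -> R3 @ bar 1 tick 0 v(2, 3): E4 above D4
  -> R4 @ bar 1 tick 0 v(0, 3): E3/D4 m7 untreated
  -> R7 @ bar 1 tick 0 v(1,): F4->B3 leap 6st
  -> R7 @ bar 1 tick 0 v(3,): C5->D4 leap 10st
  -> R3 @ bar 1 tick 1 v(2, 3): E4 above D4
  -> R3 @ bar 1 tick 2 v(2, 3): E4 above D4
  -> R3 @ bar 1 tick 3 v(2, 3): E4 above D4
  -> R2 @ bar 2 tick 0 v(2, 3): E4/D4 M2 -> F4/F4 P1 similar
  -> R7 @ bar 2 tick 0 v(1,): B3->F3 leap 6st
  -> R2 @ bar 3 tick 0 v(0, 2): D3/F4 m3 -> C3/G3 P5 similar
  -> R2 @ bar 3 tick 0 v(2, 3): F4/F4 P1 -> G3/D4 P5 similar
  -> R4 @ bar 3 tick 0 v(0, 3): C3/D4 M2 untreated
  -> R7 @ bar 3 tick 0 v(2,): F4->G3 leap 10st
  -> R1 @ bar 4 tick 0 v(0, 2): C3/G3 P5 -> E3/B3 P5 similar
  -> R4 @ bar 4 tick 0 v(0, 3): E3/F4 m2 untreated
  -> R1 @ bar 5 tick 0 v(0, 2): E3/B3 P5 -> C3/G3 P5 similar
  -> R3 @ bar 5 tick 0 v(1, 2): A3 above G3
  -> R3 @ bar 5 tick 1 v(1, 2): A3 above G3
  -> R3 @ bar 5 tick 2 v(1, 2): A3 above G3
  -> R3 @ bar 5 tick 3 v(1, 2): A3 above G3
  -> R1 @ bar 6 tick 0 v(1, 3): A3/E4 P5 -> C4/G4 P5 similar
  -> R2 @ bar 6 tick 0 v(0, 2): C3/G3 P5 -> E3/E4 P8 similar
  -> R8 @ bar 6 tick 0 v(0, 2): penult P8 not 3rd/6th
  -> R1 @ bar 7 tick 0 v(1, 3): C4/G4 P5 -> F4/C5 P5 similar
  -> R2 @ bar 7 tick 0 v(0, 1): E3/C4 m6 -> F3/F4 P8 similar
  -> R2 @ bar 7 tick 0 v(0, 3): E3/G4 m3 -> F3/C5 P5 similar
  -> R6 @ bar 7 tick 3 v(0, 2): closes on M3

(0, 0, R5, (0, 2))
(1, 0, R2, (0, 1))
(1, 0, R2, (0, 2))
(1, 0, R3, (2, 3))
(1, 0, R4, (0, 3))
(1, 0, R7, (1,))
(1, 0, R7, (3,))
(1, 1, R3, (2, 3))
(1, 2, R3, (2, 3))
(1, 3, R3, (2, 3))
(2, 0, R2, (2, 3))
(2, 0, R7, (1,))
(3, 0, R2, (0, 2))
(3, 0, R2, (2, 3))
(3, 0, R4, (0, 3))
(3, 0, R7, (2,))
(4, 0, R1, (0, 2))
(4, 0, R4, (0, 3))
(5, 0, R1, (0, 2))
(5, 0, R3, (1, 2))
(5, 1, R3, (1, 2))
(5, 2, R3, (1, 2))
(5, 3, R3, (1, 2))
(6, 0, R1, (1, 3))
(6, 0, R2, (0, 2))
(6, 0, R8, (0, 2))
(7, 0, R1, (1, 3))
(7, 0, R2, (0, 1))
(7, 0, R2, (0, 3))
(7, 3, R6, (0, 2))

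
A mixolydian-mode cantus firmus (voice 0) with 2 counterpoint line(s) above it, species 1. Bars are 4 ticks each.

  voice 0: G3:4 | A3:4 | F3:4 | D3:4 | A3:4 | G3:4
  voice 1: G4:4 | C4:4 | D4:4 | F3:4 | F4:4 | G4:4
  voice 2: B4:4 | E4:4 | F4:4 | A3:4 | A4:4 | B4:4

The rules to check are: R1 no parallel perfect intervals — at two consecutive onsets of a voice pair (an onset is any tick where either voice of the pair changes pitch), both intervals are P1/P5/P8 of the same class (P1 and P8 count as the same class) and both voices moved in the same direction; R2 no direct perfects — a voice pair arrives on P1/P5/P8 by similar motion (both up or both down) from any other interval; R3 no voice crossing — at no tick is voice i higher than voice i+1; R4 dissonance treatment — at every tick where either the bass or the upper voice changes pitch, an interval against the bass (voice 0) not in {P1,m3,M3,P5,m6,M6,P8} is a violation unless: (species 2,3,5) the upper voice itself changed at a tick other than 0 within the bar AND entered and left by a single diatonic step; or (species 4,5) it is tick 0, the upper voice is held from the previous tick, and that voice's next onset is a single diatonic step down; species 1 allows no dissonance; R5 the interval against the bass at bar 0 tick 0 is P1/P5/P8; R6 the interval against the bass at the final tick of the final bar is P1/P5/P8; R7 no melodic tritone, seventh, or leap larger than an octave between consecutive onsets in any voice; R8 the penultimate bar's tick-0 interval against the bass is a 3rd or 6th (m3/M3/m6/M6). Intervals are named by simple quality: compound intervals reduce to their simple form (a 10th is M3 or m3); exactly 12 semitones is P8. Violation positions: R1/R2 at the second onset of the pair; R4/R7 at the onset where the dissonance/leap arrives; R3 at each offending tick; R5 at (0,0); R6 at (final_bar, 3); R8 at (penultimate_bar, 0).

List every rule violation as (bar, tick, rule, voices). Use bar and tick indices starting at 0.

(0, 0, R5, (0, 2))
(3, 0, R2, (0, 2))
(4, 0, R2, (0, 2))
(4, 0, R8, (0, 2))
(5, 3, R6, (0, 2))

bar 0: v0=G3 v1=G4 v2=B4 downbeat M3
bar 1: v0=A3 v1=C4 v2=E4 downbeat P5
bar 2: v0=F3 v1=D4 v2=F4 downbeat P8
bar 3: v0=D3 v1=F3 v2=A3 downbeat P5
bar 4: v0=A3 v1=F4 v2=A4 downbeat P8
bar 5: v0=G3 v1=G4 v2=B4 downbeat M3
  -> R5 @ bar 0 tick 0 v(0, 2): opens on M3
  -> R2 @ bar 3 tick 0 v(0, 2): F3/F4 P8 -> D3/A3 P5 similar
  -> R2 @ bar 4 tick 0 v(0, 2): D3/A3 P5 -> A3/A4 P8 similar
  -> R8 @ bar 4 tick 0 v(0, 2): penult P8 not 3rd/6th
  -> R6 @ bar 5 tick 3 v(0, 2): closes on M3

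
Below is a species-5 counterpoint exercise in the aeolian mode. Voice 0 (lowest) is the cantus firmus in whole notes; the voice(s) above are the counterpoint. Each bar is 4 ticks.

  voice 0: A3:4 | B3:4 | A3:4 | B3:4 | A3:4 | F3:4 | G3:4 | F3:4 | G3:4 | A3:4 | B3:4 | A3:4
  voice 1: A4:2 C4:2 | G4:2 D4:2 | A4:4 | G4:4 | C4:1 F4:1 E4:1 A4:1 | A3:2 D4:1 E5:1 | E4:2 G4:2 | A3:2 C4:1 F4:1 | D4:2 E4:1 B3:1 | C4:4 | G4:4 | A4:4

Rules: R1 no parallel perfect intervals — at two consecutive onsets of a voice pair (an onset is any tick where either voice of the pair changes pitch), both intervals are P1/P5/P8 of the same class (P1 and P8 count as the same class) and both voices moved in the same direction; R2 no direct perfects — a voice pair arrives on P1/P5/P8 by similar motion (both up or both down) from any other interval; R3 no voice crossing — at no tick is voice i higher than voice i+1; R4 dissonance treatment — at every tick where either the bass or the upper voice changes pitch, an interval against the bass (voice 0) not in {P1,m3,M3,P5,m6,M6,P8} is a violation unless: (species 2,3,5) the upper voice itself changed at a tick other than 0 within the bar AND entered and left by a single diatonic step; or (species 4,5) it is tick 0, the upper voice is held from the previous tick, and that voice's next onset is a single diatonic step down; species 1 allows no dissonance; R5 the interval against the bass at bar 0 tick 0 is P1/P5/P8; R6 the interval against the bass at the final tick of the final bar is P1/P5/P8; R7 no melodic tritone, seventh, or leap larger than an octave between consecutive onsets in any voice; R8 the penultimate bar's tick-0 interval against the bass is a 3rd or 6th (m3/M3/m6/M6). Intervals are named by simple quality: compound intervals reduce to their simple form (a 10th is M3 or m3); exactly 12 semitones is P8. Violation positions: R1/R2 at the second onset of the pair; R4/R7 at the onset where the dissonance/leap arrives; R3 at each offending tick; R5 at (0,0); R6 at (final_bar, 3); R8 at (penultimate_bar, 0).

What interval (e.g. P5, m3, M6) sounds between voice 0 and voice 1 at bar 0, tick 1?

P8

voice 0=A3 voice 1=A4 -> P8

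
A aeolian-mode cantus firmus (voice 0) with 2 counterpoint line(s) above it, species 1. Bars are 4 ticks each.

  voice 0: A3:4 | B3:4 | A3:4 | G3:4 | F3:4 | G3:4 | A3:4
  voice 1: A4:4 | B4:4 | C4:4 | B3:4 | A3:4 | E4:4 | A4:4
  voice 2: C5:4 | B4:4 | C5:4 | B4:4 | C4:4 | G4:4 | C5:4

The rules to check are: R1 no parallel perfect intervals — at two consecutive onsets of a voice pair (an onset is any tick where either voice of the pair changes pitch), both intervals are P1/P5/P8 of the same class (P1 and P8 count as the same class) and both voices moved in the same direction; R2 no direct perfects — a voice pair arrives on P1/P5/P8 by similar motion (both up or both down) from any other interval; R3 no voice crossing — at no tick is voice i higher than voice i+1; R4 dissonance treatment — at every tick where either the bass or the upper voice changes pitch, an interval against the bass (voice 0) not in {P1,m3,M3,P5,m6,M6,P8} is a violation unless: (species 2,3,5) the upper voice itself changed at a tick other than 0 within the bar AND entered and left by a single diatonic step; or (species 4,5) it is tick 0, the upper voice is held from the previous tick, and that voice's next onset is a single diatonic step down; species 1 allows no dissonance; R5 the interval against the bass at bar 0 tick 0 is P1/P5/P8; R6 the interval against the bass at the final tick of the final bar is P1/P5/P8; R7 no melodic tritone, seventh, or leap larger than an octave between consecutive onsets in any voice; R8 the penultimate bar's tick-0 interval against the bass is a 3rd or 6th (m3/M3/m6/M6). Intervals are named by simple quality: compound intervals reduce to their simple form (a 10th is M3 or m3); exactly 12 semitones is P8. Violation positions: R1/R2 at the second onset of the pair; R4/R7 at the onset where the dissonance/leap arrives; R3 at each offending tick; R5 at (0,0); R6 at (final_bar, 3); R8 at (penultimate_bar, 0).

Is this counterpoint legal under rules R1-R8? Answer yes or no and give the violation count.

bar 0: v0=A3 v1=A4 v2=C5 (m3)
bar 1: v0=B3 v1=B4 v2=B4 (P8)
bar 2: v0=A3 v1=C4 v2=C5 (m3)
bar 3: v0=G3 v1=B3 v2=B4 (M3)
bar 4: v0=F3 v1=A3 v2=C4 (P5)
bar 5: v0=G3 v1=E4 v2=G4 (P8)
bar 6: v0=A3 v1=A4 v2=C5 (m3)
  R5 @ bar0.0: opens on m3
  R1 @ bar1.0: A3/A4 P8 -> B3/B4 P8 similar
  R7 @ bar2.0: B4->C4 leap 11st
  R1 @ bar3.0: C4/C5 P8 -> B3/B4 P8 similar
  R2 @ bar4.0: G3/B4 M3 -> F3/C4 P5 similar
  R7 @ bar4.0: B4->C4 leap 11st
  R2 @ bar5.0: F3/C4 P5 -> G3/G4 P8 similar
  R8 @ bar5.0: penult P8 not 3rd/6th
  R2 @ bar6.0: G3/E4 M6 -> A3/A4 P8 similar
  R6 @ bar6.3: closes on m3

No (10 violations)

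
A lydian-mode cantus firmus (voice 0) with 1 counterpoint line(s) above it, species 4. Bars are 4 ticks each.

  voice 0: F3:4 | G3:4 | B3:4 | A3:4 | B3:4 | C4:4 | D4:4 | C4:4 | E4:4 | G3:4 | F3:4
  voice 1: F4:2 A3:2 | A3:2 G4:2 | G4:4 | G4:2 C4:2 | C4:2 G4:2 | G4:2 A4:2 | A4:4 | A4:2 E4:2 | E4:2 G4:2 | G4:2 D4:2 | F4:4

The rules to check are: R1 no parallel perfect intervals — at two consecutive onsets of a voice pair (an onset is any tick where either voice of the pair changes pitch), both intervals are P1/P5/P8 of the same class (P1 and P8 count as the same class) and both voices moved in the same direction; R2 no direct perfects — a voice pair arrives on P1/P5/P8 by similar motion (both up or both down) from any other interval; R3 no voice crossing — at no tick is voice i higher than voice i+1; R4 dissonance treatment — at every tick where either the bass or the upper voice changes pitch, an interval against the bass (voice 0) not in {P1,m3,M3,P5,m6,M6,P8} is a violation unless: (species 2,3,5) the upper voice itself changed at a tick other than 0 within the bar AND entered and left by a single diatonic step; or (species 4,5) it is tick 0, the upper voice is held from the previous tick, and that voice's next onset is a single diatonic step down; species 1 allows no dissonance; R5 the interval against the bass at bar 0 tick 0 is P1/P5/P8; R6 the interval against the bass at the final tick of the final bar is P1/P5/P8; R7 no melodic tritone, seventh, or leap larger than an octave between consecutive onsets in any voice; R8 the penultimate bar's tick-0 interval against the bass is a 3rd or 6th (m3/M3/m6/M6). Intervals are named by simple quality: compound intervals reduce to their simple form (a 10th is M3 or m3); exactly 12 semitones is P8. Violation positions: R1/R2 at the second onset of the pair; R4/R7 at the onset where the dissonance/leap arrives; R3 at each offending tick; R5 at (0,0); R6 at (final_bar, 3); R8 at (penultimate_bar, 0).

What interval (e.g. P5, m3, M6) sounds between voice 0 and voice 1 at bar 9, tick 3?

voice 0=G3 voice 1=D4 -> P5

P5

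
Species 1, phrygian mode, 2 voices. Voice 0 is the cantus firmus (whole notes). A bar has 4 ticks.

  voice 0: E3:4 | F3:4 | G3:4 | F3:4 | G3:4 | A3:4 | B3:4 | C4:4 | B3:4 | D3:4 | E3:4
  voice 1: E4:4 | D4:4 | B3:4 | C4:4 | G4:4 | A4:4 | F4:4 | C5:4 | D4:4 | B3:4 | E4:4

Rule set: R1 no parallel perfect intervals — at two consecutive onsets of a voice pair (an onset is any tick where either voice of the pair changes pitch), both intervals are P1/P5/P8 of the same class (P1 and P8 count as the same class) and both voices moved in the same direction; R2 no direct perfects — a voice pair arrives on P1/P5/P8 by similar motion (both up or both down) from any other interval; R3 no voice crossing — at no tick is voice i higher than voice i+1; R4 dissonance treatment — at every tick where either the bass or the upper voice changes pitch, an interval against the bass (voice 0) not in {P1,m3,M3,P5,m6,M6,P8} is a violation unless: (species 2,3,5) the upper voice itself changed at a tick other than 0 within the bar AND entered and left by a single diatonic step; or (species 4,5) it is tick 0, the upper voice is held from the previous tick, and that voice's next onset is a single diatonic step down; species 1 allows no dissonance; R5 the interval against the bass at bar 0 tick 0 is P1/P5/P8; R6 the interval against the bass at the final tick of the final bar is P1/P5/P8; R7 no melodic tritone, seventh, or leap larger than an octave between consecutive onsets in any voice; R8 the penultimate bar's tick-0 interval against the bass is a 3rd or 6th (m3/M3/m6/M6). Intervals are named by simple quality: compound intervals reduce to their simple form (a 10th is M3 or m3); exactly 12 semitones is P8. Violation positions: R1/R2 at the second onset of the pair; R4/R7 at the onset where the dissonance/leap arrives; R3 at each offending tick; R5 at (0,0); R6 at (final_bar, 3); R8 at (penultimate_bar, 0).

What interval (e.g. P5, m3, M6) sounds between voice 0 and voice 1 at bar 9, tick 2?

voice 0=D3 voice 1=B3 -> M6

M6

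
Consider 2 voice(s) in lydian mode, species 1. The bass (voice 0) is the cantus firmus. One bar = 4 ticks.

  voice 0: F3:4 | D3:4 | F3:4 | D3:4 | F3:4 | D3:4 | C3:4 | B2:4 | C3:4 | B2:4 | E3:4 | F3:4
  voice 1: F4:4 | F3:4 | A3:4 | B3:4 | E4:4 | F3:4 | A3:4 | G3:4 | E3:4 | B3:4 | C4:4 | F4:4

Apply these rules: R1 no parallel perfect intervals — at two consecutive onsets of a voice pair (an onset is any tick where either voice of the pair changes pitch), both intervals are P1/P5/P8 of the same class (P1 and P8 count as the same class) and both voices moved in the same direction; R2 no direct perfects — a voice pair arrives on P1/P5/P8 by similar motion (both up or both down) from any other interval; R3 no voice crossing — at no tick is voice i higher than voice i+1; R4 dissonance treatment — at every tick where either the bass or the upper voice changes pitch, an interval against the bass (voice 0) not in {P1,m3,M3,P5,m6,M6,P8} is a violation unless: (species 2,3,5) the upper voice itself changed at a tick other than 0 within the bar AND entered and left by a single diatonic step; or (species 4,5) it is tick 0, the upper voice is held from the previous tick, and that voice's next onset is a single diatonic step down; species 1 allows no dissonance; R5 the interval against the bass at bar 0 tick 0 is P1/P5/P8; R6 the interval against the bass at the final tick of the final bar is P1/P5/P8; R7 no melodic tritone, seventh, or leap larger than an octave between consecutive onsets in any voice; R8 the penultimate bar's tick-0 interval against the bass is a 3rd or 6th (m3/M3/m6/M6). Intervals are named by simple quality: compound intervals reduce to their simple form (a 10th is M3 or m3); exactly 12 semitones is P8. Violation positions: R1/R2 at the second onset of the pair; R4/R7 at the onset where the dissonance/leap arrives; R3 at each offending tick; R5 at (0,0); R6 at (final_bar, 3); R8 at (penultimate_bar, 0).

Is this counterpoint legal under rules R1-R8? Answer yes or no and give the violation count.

No (3 violations)

bar 0: v0=F3 v1=F4 (P8)
bar 1: v0=D3 v1=F3 (m3)
bar 2: v0=F3 v1=A3 (M3)
bar 3: v0=D3 v1=B3 (M6)
bar 4: v0=F3 v1=E4 (M7)
bar 5: v0=D3 v1=F3 (m3)
bar 6: v0=C3 v1=A3 (M6)
bar 7: v0=B2 v1=G3 (m6)
bar 8: v0=C3 v1=E3 (M3)
bar 9: v0=B2 v1=B3 (P8)
bar 10: v0=E3 v1=C4 (m6)
bar 11: v0=F3 v1=F4 (P8)
  R4 @ bar4.0: F3/E4 M7 untreated
  R7 @ bar5.0: E4->F3 leap 11st
  R2 @ bar11.0: E3/C4 m6 -> F3/F4 P8 similar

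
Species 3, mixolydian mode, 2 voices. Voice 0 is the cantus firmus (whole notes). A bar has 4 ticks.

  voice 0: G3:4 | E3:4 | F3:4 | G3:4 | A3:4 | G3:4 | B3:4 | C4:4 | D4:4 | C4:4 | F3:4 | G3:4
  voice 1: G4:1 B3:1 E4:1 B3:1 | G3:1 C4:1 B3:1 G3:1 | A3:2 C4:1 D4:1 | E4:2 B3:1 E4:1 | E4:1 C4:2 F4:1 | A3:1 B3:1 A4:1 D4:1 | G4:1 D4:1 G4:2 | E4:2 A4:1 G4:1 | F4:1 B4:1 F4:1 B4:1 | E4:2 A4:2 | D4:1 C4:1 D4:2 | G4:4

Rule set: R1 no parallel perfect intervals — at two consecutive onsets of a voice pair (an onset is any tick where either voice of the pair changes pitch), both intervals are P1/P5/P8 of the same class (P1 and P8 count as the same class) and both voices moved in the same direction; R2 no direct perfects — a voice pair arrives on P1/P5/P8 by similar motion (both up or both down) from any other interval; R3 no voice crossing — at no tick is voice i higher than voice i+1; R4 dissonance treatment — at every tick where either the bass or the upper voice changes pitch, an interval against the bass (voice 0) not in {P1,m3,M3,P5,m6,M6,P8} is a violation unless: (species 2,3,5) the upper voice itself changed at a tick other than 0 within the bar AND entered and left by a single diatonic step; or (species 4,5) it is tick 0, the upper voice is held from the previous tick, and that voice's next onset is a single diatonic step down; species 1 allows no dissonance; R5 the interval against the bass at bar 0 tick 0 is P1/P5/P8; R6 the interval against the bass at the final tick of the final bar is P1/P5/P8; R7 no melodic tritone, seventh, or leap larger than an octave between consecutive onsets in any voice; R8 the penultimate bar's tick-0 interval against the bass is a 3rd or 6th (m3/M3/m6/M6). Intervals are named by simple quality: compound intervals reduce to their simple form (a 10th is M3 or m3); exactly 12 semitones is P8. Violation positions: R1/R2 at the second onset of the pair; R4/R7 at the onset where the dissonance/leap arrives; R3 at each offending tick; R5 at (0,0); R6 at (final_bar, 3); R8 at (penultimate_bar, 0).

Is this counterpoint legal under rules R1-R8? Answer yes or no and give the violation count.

No (7 violations)

bar 0: v0=G3 v1=G4 (P8)
bar 1: v0=E3 v1=G3 (m3)
bar 2: v0=F3 v1=A3 (M3)
bar 3: v0=G3 v1=E4 (M6)
bar 4: v0=A3 v1=E4 (P5)
bar 5: v0=G3 v1=A3 (M2)
bar 6: v0=B3 v1=G4 (m6)
bar 7: v0=C4 v1=E4 (M3)
bar 8: v0=D4 v1=F4 (m3)
bar 9: v0=C4 v1=E4 (M3)
bar 10: v0=F3 v1=D4 (M6)
bar 11: v0=G3 v1=G4 (P8)
  R4 @ bar5.0: G3/A3 M2 untreated
  R4 @ bar5.2: G3/A4 M2 untreated
  R7 @ bar5.2: B3->A4 leap 10st
  R7 @ bar8.1: F4->B4 leap 6st
  R7 @ bar8.2: B4->F4 leap 6st
  R7 @ bar8.3: F4->B4 leap 6st
  R2 @ bar11.0: F3/D4 M6 -> G3/G4 P8 similar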